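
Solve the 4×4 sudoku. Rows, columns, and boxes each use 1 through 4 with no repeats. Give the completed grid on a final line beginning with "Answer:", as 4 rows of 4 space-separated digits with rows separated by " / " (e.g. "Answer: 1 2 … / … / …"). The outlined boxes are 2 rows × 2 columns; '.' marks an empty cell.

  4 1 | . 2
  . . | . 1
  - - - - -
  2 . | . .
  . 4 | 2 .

Step 1. [r3c2∈{3}] r3c2 is down to just 3 ⇒ r3c2=3.
Step 2. [r2c3∈{3,4}] r2c3 is the only open cell in row 2 admitting 4, so r2c3=4.
Step 3. [r4c4∈{3}] r4c4 is down to just 3. So r4c4=3.
Step 4. [r1c3∈{3}] r1c3's peers cover all but 3 ⇒ r1c3=3.
Step 5. [r2c1∈{3}] nothing but 3 survives at r2c1. So r2c1=3.
Step 6. [r3c4∈{4}] nothing but 4 survives at r3c4, so r3c4=4.
Step 7. [r4c1∈{1}] nothing but 1 survives at r4c1, so r4c1=1.
Step 8. [r3c3∈{1}] nothing but 1 survives at r3c3. So r3c3=1.
Step 9. [r2c2∈{2}] r2c2 has the single candidate 2. So r2c2=2.

Answer: 4 1 3 2 / 3 2 4 1 / 2 3 1 4 / 1 4 2 3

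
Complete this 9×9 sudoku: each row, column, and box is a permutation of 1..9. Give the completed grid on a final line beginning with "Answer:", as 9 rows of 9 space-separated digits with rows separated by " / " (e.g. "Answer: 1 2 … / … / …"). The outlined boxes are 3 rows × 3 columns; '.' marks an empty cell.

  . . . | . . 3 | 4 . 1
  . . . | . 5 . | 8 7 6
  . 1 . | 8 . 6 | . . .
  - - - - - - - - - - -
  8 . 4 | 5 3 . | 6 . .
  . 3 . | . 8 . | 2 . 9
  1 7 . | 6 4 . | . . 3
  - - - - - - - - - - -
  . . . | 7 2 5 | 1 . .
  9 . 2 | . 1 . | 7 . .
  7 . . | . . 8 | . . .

Step 1. [r7c8∈{3,4,6,8,9}] row 7 places 9 nowhere but r7c8, so r7c8=9.
Step 2. [r3c1∈{2,3,4,5}] across row 3, 4 lands solely at r3c1, so r3c1=4.
Step 3. [r8c6∈{4}] r8c6 is down to just 4 ⇒ r8c6=4.
Step 4. [r6c7∈{5}] nothing but 5 survives at r6c7, so r6c7=5.
Step 5. [r6c3∈{9}] nothing but 9 survives at r6c3. So r6c3=9.
Step 6. [r9c7∈{3}] nothing but 3 survives at r9c7, so r9c7=3.
Step 7. [r9c5∈{6,9}] 6 has one home in col 5: r9c5, so r9c5=6.
Step 8. [r5c4∈{1}] r5c4 is down to just 1. So r5c4=1.
Step 9. [r8c8∈{5,6,8}] across col 8, 6 lands solely at r8c8, so r8c8=6.
Step 10. [r4c6∈{2,7,9}] in row 4, 9 fits only at r4c6. So r4c6=9.
Step 11. [r3c8∈{2,3,5}] 3 has one home in col 8: r3c8, so r3c8=3.
Step 12. [r3c9∈{2,5}] across row 3, 2 lands solely at r3c9 ⇒ r3c9=2.
Step 13. [r3c3∈{5,7}] row 3 places 5 nowhere but r3c3 ⇒ r3c3=5.
Step 14. [r1c3∈{6,7,8}] across col 3, 7 lands solely at r1c3. So r1c3=7.
Step 15. [r7c3∈{3,6,8}] across col 3, 8 lands solely at r7c3 ⇒ r7c3=8.
Step 16. [r1c5∈{9}] only 9 remains possible at r1c5, so r1c5=9.
Step 17. [r1c4∈{2}] nothing but 2 survives at r1c4, so r1c4=2.
Step 18. [r7c9∈{4}] r7c9 has the single candidate 4, so r7c9=4.
Step 19. [r9c9∈{5}] only 5 remains possible at r9c9, so r9c9=5.
Step 20. [r1c1∈{6}] r1c1 has the single candidate 6 ⇒ r1c1=6.
Step 21. [r2c1∈{2,3}] col 1 places 2 nowhere but r2c1 ⇒ r2c1=2.
Step 22. [r2c6∈{1}] only 1 remains possible at r2c6 ⇒ r2c6=1.
Step 23. [r2c2∈{9}] r2c2 is down to just 9. So r2c2=9.
Step 24. [r5c6∈{7}] r5c6's peers cover all but 7. So r5c6=7.
Step 25. [r7c2∈{6}] nothing but 6 survives at r7c2. So r7c2=6.
Step 26. [r5c1∈{5}] r5c1 has the single candidate 5, so r5c1=5.
Step 27. [r5c8∈{4}] r5c8 has the single candidate 4 ⇒ r5c8=4.
Step 28. [r8c2∈{5}] only 5 remains possible at r8c2, so r8c2=5.
Step 29. [r1c2∈{8}] r1c2's peers cover all but 8. So r1c2=8.
Step 30. [r4c8∈{1}] nothing but 1 survives at r4c8. So r4c8=1.
Step 31. [r1c8∈{5}] r1c8's peers cover all but 5. So r1c8=5.
Step 32. [r9c2∈{4}] r9c2 has the single candidate 4 ⇒ r9c2=4.
Step 33. [r2c4∈{4}] nothing but 4 survives at r2c4, so r2c4=4.
Step 34. [r6c6∈{2}] only 2 remains possible at r6c6 ⇒ r6c6=2.
Step 35. [r5c3∈{6}] nothing but 6 survives at r5c3 ⇒ r5c3=6.
Step 36. [r9c3∈{1}] nothing but 1 survives at r9c3, so r9c3=1.
Step 37. [r8c4∈{3}] r8c4 is down to just 3. So r8c4=3.
Step 38. [r8c9∈{8}] nothing but 8 survives at r8c9 ⇒ r8c9=8.
Step 39. [r4c9∈{7}] nothing but 7 survives at r4c9, so r4c9=7.
Step 40. [r4c2∈{2}] nothing but 2 survives at r4c2, so r4c2=2.
Step 41. [r9c4∈{9}] nothing but 9 survives at r9c4. So r9c4=9.
Step 42. [r3c5∈{7}] only 7 remains possible at r3c5 ⇒ r3c5=7.
Step 43. [r2c3∈{3}] r2c3 is down to just 3, so r2c3=3.
Step 44. [r3c7∈{9}] r3c7 is down to just 9. So r3c7=9.
Step 45. [r6c8∈{8}] r6c8's peers cover all but 8. So r6c8=8.
Step 46. [r7c1∈{3}] r7c1 is down to just 3 ⇒ r7c1=3.
Step 47. [r9c8∈{2}] r9c8 has the single candidate 2 ⇒ r9c8=2.

Answer: 6 8 7 2 9 3 4 5 1 / 2 9 3 4 5 1 8 7 6 / 4 1 5 8 7 6 9 3 2 / 8 2 4 5 3 9 6 1 7 / 5 3 6 1 8 7 2 4 9 / 1 7 9 6 4 2 5 8 3 / 3 6 8 7 2 5 1 9 4 / 9 5 2 3 1 4 7 6 8 / 7 4 1 9 6 8 3 2 5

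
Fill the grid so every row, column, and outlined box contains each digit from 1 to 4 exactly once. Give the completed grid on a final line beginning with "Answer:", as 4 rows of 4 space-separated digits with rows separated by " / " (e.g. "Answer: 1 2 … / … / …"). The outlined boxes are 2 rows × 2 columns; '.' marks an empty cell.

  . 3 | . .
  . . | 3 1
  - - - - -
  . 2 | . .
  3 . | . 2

Step 1. [r1c1∈{1,2,4}] 1 has one home in row 1: r1c1 ⇒ r1c1=1.
Step 2. [r3c1∈{4}] r3c1's peers cover all but 4 ⇒ r3c1=4.
Step 3. [r4c3∈{1,4}] 4 has one home in row 4: r4c3, so r4c3=4.
Step 4. [r4c2∈{1}] r4c2 is down to just 1 ⇒ r4c2=1.
Step 5. [r2c2∈{4}] only 4 remains possible at r2c2. So r2c2=4.
Step 6. [r3c4∈{3}] r3c4's peers cover all but 3, so r3c4=3.
Step 7. [r3c3∈{1}] only 1 remains possible at r3c3 ⇒ r3c3=1.
Step 8. [r2c1∈{2}] r2c1 has the single candidate 2, so r2c1=2.
Step 9. [r1c3∈{2}] nothing but 2 survives at r1c3. So r1c3=2.
Step 10. [r1c4∈{4}] r1c4's peers cover all but 4 ⇒ r1c4=4.

Answer: 1 3 2 4 / 2 4 3 1 / 4 2 1 3 / 3 1 4 2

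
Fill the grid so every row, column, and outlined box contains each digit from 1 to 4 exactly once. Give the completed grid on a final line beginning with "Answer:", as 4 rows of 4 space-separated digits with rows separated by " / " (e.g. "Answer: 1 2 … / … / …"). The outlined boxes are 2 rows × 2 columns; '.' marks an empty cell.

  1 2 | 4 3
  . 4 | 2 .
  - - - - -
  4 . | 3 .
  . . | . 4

Step 1. [r4c3∈{1}] r4c3 has the single candidate 1, so r4c3=1.
Step 2. [r2c1∈{3}] nothing but 3 survives at r2c1. So r2c1=3.
Step 3. [r4c1∈{2}] r4c1's peers cover all but 2, so r4c1=2.
Step 4. [r3c4∈{2}] r3c4 is down to just 2. So r3c4=2.
Step 5. [r4c2∈{3}] r4c2 has the single candidate 3. So r4c2=3.
Step 6. [r2c4∈{1}] nothing but 1 survives at r2c4, so r2c4=1.
Step 7. [r3c2∈{1}] r3c2 has the single candidate 1. So r3c2=1.

Answer: 1 2 4 3 / 3 4 2 1 / 4 1 3 2 / 2 3 1 4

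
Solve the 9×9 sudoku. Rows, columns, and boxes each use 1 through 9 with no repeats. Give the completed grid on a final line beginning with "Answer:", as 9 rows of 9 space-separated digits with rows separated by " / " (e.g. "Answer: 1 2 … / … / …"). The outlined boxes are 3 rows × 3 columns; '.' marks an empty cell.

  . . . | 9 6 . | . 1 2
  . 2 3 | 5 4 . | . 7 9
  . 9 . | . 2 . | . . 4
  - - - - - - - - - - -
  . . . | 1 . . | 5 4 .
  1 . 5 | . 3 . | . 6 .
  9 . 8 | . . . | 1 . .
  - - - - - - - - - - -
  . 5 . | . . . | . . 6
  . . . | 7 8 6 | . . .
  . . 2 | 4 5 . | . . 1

Step 1. [r5c7∈{2,7,8,9}] 9 has one home in box 6: r5c7, so r5c7=9.
Step 2. [r6c5∈{7}] nothing but 7 survives at r6c5 ⇒ r6c5=7.
Step 3. [r6c8∈{2,3}] across box 6, 2 lands solely at r6c8. So r6c8=2.
Step 4. [r3c3∈{1,6,7}] across box 1, 1 lands solely at r3c3. So r3c3=1.
Step 5. [r3c8∈{3,5,8}] r3c8 is the only open cell in box 3 admitting 5 ⇒ r3c8=5.
Step 6. [r4c3∈{6,7}] across col 3, 6 lands solely at r4c3, so r4c3=6.
Step 7. [r9c2∈{3,6,7,8}] r9c2 is the only open cell in col 2 admitting 6, so r9c2=6.
Step 8. [r1c2∈{4,7,8}] col 2 places 8 nowhere but r1c2, so r1c2=8.
Step 9. [r1c7∈{3}] r1c7's peers cover all but 3 ⇒ r1c7=3.
Step 10. [r4c1∈{2,3,7}] 2 has one home in col 1: r4c1. So r4c1=2.
Step 11. [r6c9∈{3}] only 3 remains possible at r6c9. So r6c9=3.
Step 12. [r6c2∈{4}] r6c2 is down to just 4. So r6c2=4.
Step 13. [r1c6∈{7}] r1c6 has the single candidate 7. So r1c6=7.
Step 14. [r7c3∈{4,7,9}] col 3 places 7 nowhere but r7c3 ⇒ r7c3=7.
Step 15. [r8c7∈{2,4}] r8c7 is the only open cell in row 8 admitting 2, so r8c7=2.
Step 16. [r5c2∈{7}] nothing but 7 survives at r5c2. So r5c2=7.
Step 17. [r5c9∈{8}] r5c9 is down to just 8. So r5c9=8.
Step 18. [r3c4∈{3,8}] across col 4, 8 lands solely at r3c4, so r3c4=8.
Step 19. [r7c4∈{2,3}] 3 has one home in col 4: r7c4. So r7c4=3.
Step 20. [r9c6∈{9}] only 9 remains possible at r9c6. So r9c6=9.
Step 21. [r2c7∈{6,8}] r2c7 is the only open cell in row 2 admitting 8, so r2c7=8.
Step 22. [r8c3∈{4,9}] col 3 places 9 nowhere but r8c3 ⇒ r8c3=9.
Step 23. [r8c1∈{3,4}] in row 8, 4 fits only at r8c1. So r8c1=4.
Step 24. [r9c1∈{3,8}] r9c1 is the only open cell in col 1 admitting 3, so r9c1=3.
Step 25. [r7c6∈{1,2}] row 7 places 2 nowhere but r7c6, so r7c6=2.
Step 26. [r3c7∈{6}] r3c7 has the single candidate 6, so r3c7=6.
Step 27. [r7c8∈{8,9}] r7c8 is the only open cell in row 7 admitting 9 ⇒ r7c8=9.
Step 28. [r3c6∈{3}] r3c6's peers cover all but 3, so r3c6=3.
Step 29. [r4c2∈{3}] r4c2 is down to just 3, so r4c2=3.
Step 30. [r2c6∈{1}] r2c6 has the single candidate 1, so r2c6=1.
Step 31. [r8c8∈{3}] only 3 remains possible at r8c8 ⇒ r8c8=3.
Step 32. [r2c1∈{6}] nothing but 6 survives at r2c1, so r2c1=6.
Step 33. [r3c1∈{7}] r3c1's peers cover all but 7 ⇒ r3c1=7.
Step 34. [r7c7∈{4}] nothing but 4 survives at r7c7, so r7c7=4.
Step 35. [r5c4∈{2}] r5c4 is down to just 2, so r5c4=2.
Step 36. [r7c5∈{1}] r7c5 is down to just 1. So r7c5=1.
Step 37. [r9c8∈{8}] r9c8 is down to just 8 ⇒ r9c8=8.
Step 38. [r4c9∈{7}] r4c9 has the single candidate 7, so r4c9=7.
Step 39. [r7c1∈{8}] r7c1 is down to just 8. So r7c1=8.
Step 40. [r1c3∈{4}] r1c3 is down to just 4. So r1c3=4.
Step 41. [r8c2∈{1}] only 1 remains possible at r8c2, so r8c2=1.
Step 42. [r1c1∈{5}] r1c1 is down to just 5 ⇒ r1c1=5.
Step 43. [r5c6∈{4}] nothing but 4 survives at r5c6, so r5c6=4.
Step 44. [r4c6∈{8}] r4c6 is down to just 8, so r4c6=8.
Step 45. [r6c6∈{5}] r6c6 has the single candidate 5, so r6c6=5.
Step 46. [r8c9∈{5}] r8c9 is down to just 5 ⇒ r8c9=5.
Step 47. [r6c4∈{6}] nothing but 6 survives at r6c4. So r6c4=6.
Step 48. [r9c7∈{7}] nothing but 7 survives at r9c7, so r9c7=7.
Step 49. [r4c5∈{9}] r4c5 has the single candidate 9 ⇒ r4c5=9.

Answer: 5 8 4 9 6 7 3 1 2 / 6 2 3 5 4 1 8 7 9 / 7 9 1 8 2 3 6 5 4 / 2 3 6 1 9 8 5 4 7 / 1 7 5 2 3 4 9 6 8 / 9 4 8 6 7 5 1 2 3 / 8 5 7 3 1 2 4 9 6 / 4 1 9 7 8 6 2 3 5 / 3 6 2 4 5 9 7 8 1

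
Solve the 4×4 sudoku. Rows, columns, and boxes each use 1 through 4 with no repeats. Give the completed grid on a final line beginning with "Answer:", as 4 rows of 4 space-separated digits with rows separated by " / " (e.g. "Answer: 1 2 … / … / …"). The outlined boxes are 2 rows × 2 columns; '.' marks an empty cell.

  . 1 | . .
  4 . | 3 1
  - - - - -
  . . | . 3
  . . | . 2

Step 1. [r2c2∈{2}] nothing but 2 survives at r2c2 ⇒ r2c2=2.
Step 2. [r3c2∈{4}] only 4 remains possible at r3c2. So r3c2=4.
Step 3. [r4c3∈{1,4}] row 4 places 4 nowhere but r4c3, so r4c3=4.
Step 4. [r4c1∈{1,3}] 1 has one home in row 4: r4c1. So r4c1=1.
Step 5. [r1c1∈{3}] r1c1's peers cover all but 3. So r1c1=3.
Step 6. [r1c3∈{2}] nothing but 2 survives at r1c3. So r1c3=2.
Step 7. [r3c3∈{1}] only 1 remains possible at r3c3. So r3c3=1.
Step 8. [r4c2∈{3}] nothing but 3 survives at r4c2 ⇒ r4c2=3.
Step 9. [r3c1∈{2}] r3c1 has the single candidate 2, so r3c1=2.
Step 10. [r1c4∈{4}] r1c4 is down to just 4, so r1c4=4.

Answer: 3 1 2 4 / 4 2 3 1 / 2 4 1 3 / 1 3 4 2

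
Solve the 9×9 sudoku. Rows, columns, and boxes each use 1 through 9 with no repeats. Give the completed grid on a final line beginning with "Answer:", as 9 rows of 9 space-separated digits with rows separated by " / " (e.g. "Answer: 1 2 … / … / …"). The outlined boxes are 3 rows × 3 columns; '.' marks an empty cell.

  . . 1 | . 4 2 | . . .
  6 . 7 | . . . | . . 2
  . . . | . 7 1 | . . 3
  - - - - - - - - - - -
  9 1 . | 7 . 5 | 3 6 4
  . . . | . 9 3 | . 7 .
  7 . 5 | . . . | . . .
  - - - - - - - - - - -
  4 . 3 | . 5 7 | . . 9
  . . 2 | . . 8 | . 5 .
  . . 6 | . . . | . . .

Step 1. [r7c2∈{8}] nothing but 8 survives at r7c2 ⇒ r7c2=8.
Step 2. [r3c3∈{4,8,9}] 9 has one home in col 3: r3c3. So r3c3=9.
Step 3. [r9c8∈{1,2,3,4,8}] col 8 places 3 nowhere but r9c8, so r9c8=3.
Step 4. [r4c5∈{2,8}] 2 has one home in row 4: r4c5 ⇒ r4c5=2.
Step 5. [r9c5∈{1}] r9c5's peers cover all but 1, so r9c5=1.
Step 6. [r1c1∈{3,5,8}] r1c1 is the only open cell in col 1 admitting 3 ⇒ r1c1=3.
Step 7. [r1c2∈{5}] r1c2's peers cover all but 5, so r1c2=5.
Step 8. [r2c6∈{9}] r2c6 is down to just 9, so r2c6=9.
Step 9. [r6c6∈{4,6}] across col 6, 6 lands solely at r6c6. So r6c6=6.
Step 10. [r6c5∈{8}] only 8 remains possible at r6c5, so r6c5=8.
Step 11. [r6c9∈{1}] r6c9 is down to just 1, so r6c9=1.
Step 12. [r8c5∈{3,6}] r8c5 is the only open cell in col 5 admitting 6. So r8c5=6.
Step 13. [r1c9∈{6,7,8}] r1c9 is the only open cell in col 9 admitting 6, so r1c9=6.
Step 14. [r3c1∈{2,8}] 8 has one home in box 1: r3c1. So r3c1=8.
Step 15. [r2c2∈{4}] only 4 remains possible at r2c2, so r2c2=4.
Step 16. [r1c7∈{7,8,9}] 7 has one home in row 1: r1c7 ⇒ r1c7=7.
Step 17. [r7c4∈{2}] r7c4 has the single candidate 2, so r7c4=2.
Step 18. [r6c8∈{2,9}] col 8 places 2 nowhere but r6c8, so r6c8=2.
Step 19. [r8c4∈{3,4,9}] across row 8, 3 lands solely at r8c4 ⇒ r8c4=3.
Step 20. [r7c8∈{1}] nothing but 1 survives at r7c8, so r7c8=1.
Step 21. [r2c8∈{8}] only 8 remains possible at r2c8, so r2c8=8.
Step 22. [r8c9∈{7}] r8c9 has the single candidate 7 ⇒ r8c9=7.
Step 23. [r8c7∈{4}] r8c7 is down to just 4, so r8c7=4.
Step 24. [r3c7∈{5}] r3c7 is down to just 5. So r3c7=5.
Step 25. [r5c7∈{8}] only 8 remains possible at r5c7. So r5c7=8.
Step 26. [r6c4∈{4}] r6c4 is down to just 4. So r6c4=4.
Step 27. [r9c2∈{7,9}] r9c2 is the only open cell in row 9 admitting 7, so r9c2=7.
Step 28. [r5c2∈{2,6}] r5c2 is the only open cell in row 5 admitting 6. So r5c2=6.
Step 29. [r5c3∈{4}] nothing but 4 survives at r5c3 ⇒ r5c3=4.
Step 30. [r9c1∈{5}] r9c1's peers cover all but 5 ⇒ r9c1=5.
Step 31. [r6c2∈{3}] r6c2 has the single candidate 3. So r6c2=3.
Step 32. [r4c3∈{8}] only 8 remains possible at r4c3 ⇒ r4c3=8.
Step 33. [r7c7∈{6}] only 6 remains possible at r7c7. So r7c7=6.
Step 34. [r2c5∈{3}] r2c5 has the single candidate 3, so r2c5=3.
Step 35. [r1c8∈{9}] only 9 remains possible at r1c8 ⇒ r1c8=9.
Step 36. [r5c4∈{1}] r5c4's peers cover all but 1. So r5c4=1.
Step 37. [r9c4∈{9}] r9c4 is down to just 9 ⇒ r9c4=9.
Step 38. [r6c7∈{9}] r6c7 has the single candidate 9, so r6c7=9.
Step 39. [r8c1∈{1}] r8c1 has the single candidate 1. So r8c1=1.
Step 40. [r5c9∈{5}] r5c9 has the single candidate 5 ⇒ r5c9=5.
Step 41. [r9c9∈{8}] r9c9's peers cover all but 8 ⇒ r9c9=8.
Step 42. [r5c1∈{2}] nothing but 2 survives at r5c1. So r5c1=2.
Step 43. [r8c2∈{9}] only 9 remains possible at r8c2 ⇒ r8c2=9.
Step 44. [r2c7∈{1}] r2c7's peers cover all but 1 ⇒ r2c7=1.
Step 45. [r3c8∈{4}] nothing but 4 survives at r3c8. So r3c8=4.
Step 46. [r2c4∈{5}] r2c4 has the single candidate 5, so r2c4=5.
Step 47. [r9c7∈{2}] r9c7 is down to just 2 ⇒ r9c7=2.
Step 48. [r3c2∈{2}] r3c2's peers cover all but 2. So r3c2=2.
Step 49. [r1c4∈{8}] r1c4 is down to just 8 ⇒ r1c4=8.
Step 50. [r9c6∈{4}] r9c6 is down to just 4 ⇒ r9c6=4.
Step 51. [r3c4∈{6}] r3c4's peers cover all but 6. So r3c4=6.

Answer: 3 5 1 8 4 2 7 9 6 / 6 4 7 5 3 9 1 8 2 / 8 2 9 6 7 1 5 4 3 / 9 1 8 7 2 5 3 6 4 / 2 6 4 1 9 3 8 7 5 / 7 3 5 4 8 6 9 2 1 / 4 8 3 2 5 7 6 1 9 / 1 9 2 3 6 8 4 5 7 / 5 7 6 9 1 4 2 3 8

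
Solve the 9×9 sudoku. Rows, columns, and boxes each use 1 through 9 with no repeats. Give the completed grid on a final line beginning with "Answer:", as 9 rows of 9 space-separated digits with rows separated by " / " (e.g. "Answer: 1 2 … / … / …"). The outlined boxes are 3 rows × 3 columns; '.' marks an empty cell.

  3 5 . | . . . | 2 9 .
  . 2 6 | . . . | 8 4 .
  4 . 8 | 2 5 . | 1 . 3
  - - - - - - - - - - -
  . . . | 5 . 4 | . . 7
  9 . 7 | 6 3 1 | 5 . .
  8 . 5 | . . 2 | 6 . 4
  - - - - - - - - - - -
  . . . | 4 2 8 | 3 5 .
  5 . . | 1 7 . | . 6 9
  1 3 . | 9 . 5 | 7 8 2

Step 1. [r2c1∈{7}] nothing but 7 survives at r2c1, so r2c1=7.
Step 2. [r3c6∈{6,7,9}] 6 has one home in row 3: r3c6, so r3c6=6.
Step 3. [r6c2∈{1}] r6c2's peers cover all but 1, so r6c2=1.
Step 4. [r4c1∈{2,6}] 2 has one home in col 1: r4c1 ⇒ r4c1=2.
Step 5. [r4c5∈{8,9}] across row 4, 8 lands solely at r4c5 ⇒ r4c5=8.
Step 6. [r8c7∈{4}] nothing but 4 survives at r8c7, so r8c7=4.
Step 7. [r2c5∈{1,9}] in row 2, 1 fits only at r2c5 ⇒ r2c5=1.
Step 8. [r7c2∈{6,7,9}] 7 has one home in row 7: r7c2 ⇒ r7c2=7.
Step 9. [r6c4∈{7}] r6c4's peers cover all but 7 ⇒ r6c4=7.
Step 10. [r8c6∈{3}] r8c6 is down to just 3. So r8c6=3.
Step 11. [r6c8∈{3}] r6c8 is down to just 3. So r6c8=3.
Step 12. [r1c9∈{6}] only 6 remains possible at r1c9 ⇒ r1c9=6.
Step 13. [r1c6∈{7}] r1c6 has the single candidate 7. So r1c6=7.
Step 14. [r4c7∈{9}] nothing but 9 survives at r4c7, so r4c7=9.
Step 15. [r1c3∈{1}] nothing but 1 survives at r1c3. So r1c3=1.
Step 16. [r7c9∈{1}] r7c9's peers cover all but 1 ⇒ r7c9=1.
Step 17. [r1c4∈{8}] r1c4's peers cover all but 8 ⇒ r1c4=8.
Step 18. [r4c3∈{3}] only 3 remains possible at r4c3 ⇒ r4c3=3.
Step 19. [r7c3∈{9}] r7c3 has the single candidate 9 ⇒ r7c3=9.
Step 20. [r3c2∈{9}] nothing but 9 survives at r3c2 ⇒ r3c2=9.
Step 21. [r2c4∈{3}] r2c4 is down to just 3, so r2c4=3.
Step 22. [r2c6∈{9}] nothing but 9 survives at r2c6, so r2c6=9.
Step 23. [r8c2∈{8}] r8c2 is down to just 8, so r8c2=8.
Step 24. [r9c3∈{4}] r9c3 is down to just 4 ⇒ r9c3=4.
Step 25. [r5c9∈{8}] nothing but 8 survives at r5c9 ⇒ r5c9=8.
Step 26. [r8c3∈{2}] r8c3 is down to just 2 ⇒ r8c3=2.
Step 27. [r2c9∈{5}] nothing but 5 survives at r2c9, so r2c9=5.
Step 28. [r7c1∈{6}] r7c1 is down to just 6, so r7c1=6.
Step 29. [r9c5∈{6}] r9c5 is down to just 6, so r9c5=6.
Step 30. [r4c2∈{6}] r4c2 has the single candidate 6 ⇒ r4c2=6.
Step 31. [r6c5∈{9}] r6c5's peers cover all but 9, so r6c5=9.
Step 32. [r3c8∈{7}] r3c8's peers cover all but 7. So r3c8=7.
Step 33. [r5c2∈{4}] r5c2 is down to just 4 ⇒ r5c2=4.
Step 34. [r5c8∈{2}] nothing but 2 survives at r5c8 ⇒ r5c8=2.
Step 35. [r1c5∈{4}] nothing but 4 survives at r1c5, so r1c5=4.
Step 36. [r4c8∈{1}] r4c8's peers cover all but 1 ⇒ r4c8=1.

Answer: 3 5 1 8 4 7 2 9 6 / 7 2 6 3 1 9 8 4 5 / 4 9 8 2 5 6 1 7 3 / 2 6 3 5 8 4 9 1 7 / 9 4 7 6 3 1 5 2 8 / 8 1 5 7 9 2 6 3 4 / 6 7 9 4 2 8 3 5 1 / 5 8 2 1 7 3 4 6 9 / 1 3 4 9 6 5 7 8 2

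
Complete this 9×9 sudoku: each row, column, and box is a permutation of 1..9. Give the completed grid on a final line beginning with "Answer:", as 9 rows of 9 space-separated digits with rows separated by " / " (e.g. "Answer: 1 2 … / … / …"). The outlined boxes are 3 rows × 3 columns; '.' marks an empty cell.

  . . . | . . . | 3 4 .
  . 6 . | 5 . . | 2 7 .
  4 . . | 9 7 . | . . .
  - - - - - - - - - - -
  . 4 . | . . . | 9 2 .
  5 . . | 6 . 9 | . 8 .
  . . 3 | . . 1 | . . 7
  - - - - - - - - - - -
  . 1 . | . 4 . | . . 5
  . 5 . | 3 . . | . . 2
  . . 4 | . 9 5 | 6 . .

Step 1. [r1c3∈{1,2,5,7,8,9}] r1c3 is the only open cell in row 1 admitting 5, so r1c3=5.
Step 2. [r8c7∈{1,4,7,8}] r8c7 is the only open cell in row 8 admitting 4 ⇒ r8c7=4.
Step 3. [r7c7∈{7,8}] in col 7, 7 fits only at r7c7. So r7c7=7.
Step 4. [r3c7∈{1,5,8}] 8 has one home in col 7: r3c7 ⇒ r3c7=8.
Step 5. [r9c9∈{1,3,8}] 8 has one home in col 9: r9c9, so r9c9=8.
Step 6. [r4c5∈{3,5,8}] row 4 places 5 nowhere but r4c5. So r4c5=5.
Step 7. [r3c8∈{1,5,6}] row 3 places 5 nowhere but r3c8 ⇒ r3c8=5.
Step 8. [r5c7∈{1}] r5c7 is down to just 1. So r5c7=1.
Step 9. [r6c8∈{6}] nothing but 6 survives at r6c8, so r6c8=6.
Step 10. [r6c4∈{2,4,8}] r6c4 is the only open cell in row 6 admitting 4, so r6c4=4.
Step 11. [r4c9∈{3}] nothing but 3 survives at r4c9. So r4c9=3.
Step 12. [r2c6∈{3,4,8}] in row 2, 4 fits only at r2c6 ⇒ r2c6=4.
Step 13. [r3c6∈{2,3,6}] in col 6, 3 fits only at r3c6. So r3c6=3.
Step 14. [r3c2∈{2}] only 2 remains possible at r3c2, so r3c2=2.
Step 15. [r5c2∈{7}] r5c2's peers cover all but 7, so r5c2=7.
Step 16. [r8c3∈{6,7,8,9}] col 3 places 7 nowhere but r8c3, so r8c3=7.
Step 17. [r2c1∈{1,3,8,9}] row 2 places 3 nowhere but r2c1. So r2c1=3.
Step 18. [r9c1∈{2}] r9c1's peers cover all but 2 ⇒ r9c1=2.
Step 19. [r3c3∈{1}] r3c3 has the single candidate 1, so r3c3=1.
Step 20. [r6c5∈{2,8}] 2 has one home in row 6: r6c5 ⇒ r6c5=2.
Step 21. [r4c6∈{7,8}] across col 6, 7 lands solely at r4c6, so r4c6=7.
Step 22. [r4c4∈{8}] r4c4 has the single candidate 8, so r4c4=8.
Step 23. [r7c4∈{2}] r7c4's peers cover all but 2 ⇒ r7c4=2.
Step 24. [r1c4∈{1}] r1c4 is down to just 1, so r1c4=1.
Step 25. [r2c5∈{8}] r2c5 has the single candidate 8. So r2c5=8.
Step 26. [r7c3∈{6,8,9}] in col 3, 8 fits only at r7c3. So r7c3=8.
Step 27. [r7c6∈{6}] r7c6 has the single candidate 6 ⇒ r7c6=6.
Step 28. [r7c1∈{9}] only 9 remains possible at r7c1. So r7c1=9.
Step 29. [r6c1∈{8}] r6c1 is down to just 8. So r6c1=8.
Step 30. [r2c3∈{9}] r2c3 is down to just 9, so r2c3=9.
Step 31. [r9c8∈{1,3}] in row 9, 1 fits only at r9c8, so r9c8=1.
Step 32. [r4c1∈{1,6}] r4c1 is the only open cell in row 4 admitting 1. So r4c1=1.
Step 33. [r1c9∈{6,9}] row 1 places 9 nowhere but r1c9 ⇒ r1c9=9.
Step 34. [r1c1∈{7}] r1c1 has the single candidate 7, so r1c1=7.
Step 35. [r8c5∈{1}] only 1 remains possible at r8c5. So r8c5=1.
Step 36. [r5c5∈{3}] r5c5 is down to just 3, so r5c5=3.
Step 37. [r1c6∈{2}] r1c6 has the single candidate 2, so r1c6=2.
Step 38. [r1c5∈{6}] r1c5 has the single candidate 6, so r1c5=6.
Step 39. [r9c4∈{7}] only 7 remains possible at r9c4, so r9c4=7.
Step 40. [r2c9∈{1}] r2c9's peers cover all but 1. So r2c9=1.
Step 41. [r3c9∈{6}] nothing but 6 survives at r3c9. So r3c9=6.
Step 42. [r8c1∈{6}] r8c1 is down to just 6, so r8c1=6.
Step 43. [r7c8∈{3}] only 3 remains possible at r7c8, so r7c8=3.
Step 44. [r8c8∈{9}] only 9 remains possible at r8c8. So r8c8=9.
Step 45. [r6c2∈{9}] only 9 remains possible at r6c2. So r6c2=9.
Step 46. [r4c3∈{6}] r4c3 has the single candidate 6 ⇒ r4c3=6.
Step 47. [r5c9∈{4}] only 4 remains possible at r5c9, so r5c9=4.
Step 48. [r5c3∈{2}] r5c3 has the single candidate 2 ⇒ r5c3=2.
Step 49. [r8c6∈{8}] r8c6 has the single candidate 8. So r8c6=8.
Step 50. [r1c2∈{8}] r1c2's peers cover all but 8, so r1c2=8.
Step 51. [r9c2∈{3}] r9c2's peers cover all but 3 ⇒ r9c2=3.
Step 52. [r6c7∈{5}] r6c7 is down to just 5 ⇒ r6c7=5.

Answer: 7 8 5 1 6 2 3 4 9 / 3 6 9 5 8 4 2 7 1 / 4 2 1 9 7 3 8 5 6 / 1 4 6 8 5 7 9 2 3 / 5 7 2 6 3 9 1 8 4 / 8 9 3 4 2 1 5 6 7 / 9 1 8 2 4 6 7 3 5 / 6 5 7 3 1 8 4 9 2 / 2 3 4 7 9 5 6 1 8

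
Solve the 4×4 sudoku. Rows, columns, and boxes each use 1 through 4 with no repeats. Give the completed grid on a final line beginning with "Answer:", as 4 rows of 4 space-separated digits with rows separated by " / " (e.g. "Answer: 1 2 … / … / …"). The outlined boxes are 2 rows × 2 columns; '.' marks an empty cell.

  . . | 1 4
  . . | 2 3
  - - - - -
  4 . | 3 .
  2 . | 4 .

Step 1. [r3c2∈{1}] nothing but 1 survives at r3c2. So r3c2=1.
Step 2. [r1c2∈{2,3}] 2 has one home in row 1: r1c2, so r1c2=2.
Step 3. [r2c2∈{4}] only 4 remains possible at r2c2 ⇒ r2c2=4.
Step 4. [r2c1∈{1}] r2c1 has the single candidate 1 ⇒ r2c1=1.
Step 5. [r4c4∈{1}] only 1 remains possible at r4c4 ⇒ r4c4=1.
Step 6. [r1c1∈{3}] r1c1's peers cover all but 3. So r1c1=3.
Step 7. [r4c2∈{3}] r4c2 is down to just 3 ⇒ r4c2=3.
Step 8. [r3c4∈{2}] only 2 remains possible at r3c4. So r3c4=2.

Answer: 3 2 1 4 / 1 4 2 3 / 4 1 3 2 / 2 3 4 1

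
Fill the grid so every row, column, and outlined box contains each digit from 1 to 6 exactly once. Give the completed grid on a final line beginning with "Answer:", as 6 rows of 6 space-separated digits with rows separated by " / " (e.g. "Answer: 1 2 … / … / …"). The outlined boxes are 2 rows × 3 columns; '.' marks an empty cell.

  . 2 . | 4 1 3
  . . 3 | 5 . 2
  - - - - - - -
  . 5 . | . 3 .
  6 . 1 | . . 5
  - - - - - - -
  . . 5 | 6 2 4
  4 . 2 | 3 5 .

Step 1. [r2c2∈{1,4,6}] 4 has one home in row 2: r2c2 ⇒ r2c2=4.
Step 2. [r6c6∈{1}] r6c6 has the single candidate 1, so r6c6=1.
Step 3. [r5c2∈{1,3}] col 2 places 1 nowhere but r5c2, so r5c2=1.
Step 4. [r3c4∈{1,2}] 1 has one home in row 3: r3c4, so r3c4=1.
Step 5. [r3c1∈{2}] r3c1 is down to just 2. So r3c1=2.
Step 6. [r5c1∈{3}] only 3 remains possible at r5c1 ⇒ r5c1=3.
Step 7. [r4c5∈{4}] nothing but 4 survives at r4c5. So r4c5=4.
Step 8. [r4c4∈{2}] r4c4's peers cover all but 2, so r4c4=2.
Step 9. [r2c5∈{6}] r2c5 has the single candidate 6, so r2c5=6.
Step 10. [r1c1∈{5}] only 5 remains possible at r1c1 ⇒ r1c1=5.
Step 11. [r6c2∈{6}] r6c2's peers cover all but 6 ⇒ r6c2=6.
Step 12. [r2c1∈{1}] r2c1's peers cover all but 1. So r2c1=1.
Step 13. [r3c3∈{4}] r3c3's peers cover all but 4. So r3c3=4.
Step 14. [r4c2∈{3}] r4c2 is down to just 3 ⇒ r4c2=3.
Step 15. [r1c3∈{6}] r1c3 is down to just 6, so r1c3=6.
Step 16. [r3c6∈{6}] r3c6 has the single candidate 6, so r3c6=6.

Answer: 5 2 6 4 1 3 / 1 4 3 5 6 2 / 2 5 4 1 3 6 / 6 3 1 2 4 5 / 3 1 5 6 2 4 / 4 6 2 3 5 1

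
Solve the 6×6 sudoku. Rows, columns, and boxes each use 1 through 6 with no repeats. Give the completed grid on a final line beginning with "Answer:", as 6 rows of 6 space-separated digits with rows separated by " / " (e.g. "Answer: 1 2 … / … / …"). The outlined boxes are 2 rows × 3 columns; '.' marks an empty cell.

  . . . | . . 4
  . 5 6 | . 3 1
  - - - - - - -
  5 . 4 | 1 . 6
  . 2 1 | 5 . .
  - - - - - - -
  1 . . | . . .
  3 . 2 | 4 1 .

Step 1. [r2c4∈{2}] r2c4 is down to just 2, so r2c4=2.
Step 2. [r5c6∈{2,3,5}] in col 6, 2 fits only at r5c6, so r5c6=2.
Step 3. [r1c5∈{5,6}] across row 1, 5 lands solely at r1c5 ⇒ r1c5=5.
Step 4. [r5c5∈{6}] r5c5 is down to just 6. So r5c5=6.
Step 5. [r1c2∈{1,3}] across row 1, 1 lands solely at r1c2 ⇒ r1c2=1.
Step 6. [r1c3∈{3}] r1c3's peers cover all but 3. So r1c3=3.
Step 7. [r4c6∈{3}] only 3 remains possible at r4c6, so r4c6=3.
Step 8. [r4c5∈{4}] r4c5 has the single candidate 4, so r4c5=4.
Step 9. [r3c5∈{2}] only 2 remains possible at r3c5 ⇒ r3c5=2.
Step 10. [r4c1∈{6}] r4c1's peers cover all but 6 ⇒ r4c1=6.
Step 11. [r5c4∈{3}] r5c4 has the single candidate 3, so r5c4=3.
Step 12. [r5c2∈{4}] r5c2 has the single candidate 4. So r5c2=4.
Step 13. [r1c4∈{6}] r1c4 has the single candidate 6 ⇒ r1c4=6.
Step 14. [r6c6∈{5}] r6c6's peers cover all but 5, so r6c6=5.
Step 15. [r2c1∈{4}] only 4 remains possible at r2c1 ⇒ r2c1=4.
Step 16. [r5c3∈{5}] only 5 remains possible at r5c3. So r5c3=5.
Step 17. [r3c2∈{3}] nothing but 3 survives at r3c2. So r3c2=3.
Step 18. [r6c2∈{6}] nothing but 6 survives at r6c2. So r6c2=6.
Step 19. [r1c1∈{2}] r1c1 is down to just 2. So r1c1=2.

Answer: 2 1 3 6 5 4 / 4 5 6 2 3 1 / 5 3 4 1 2 6 / 6 2 1 5 4 3 / 1 4 5 3 6 2 / 3 6 2 4 1 5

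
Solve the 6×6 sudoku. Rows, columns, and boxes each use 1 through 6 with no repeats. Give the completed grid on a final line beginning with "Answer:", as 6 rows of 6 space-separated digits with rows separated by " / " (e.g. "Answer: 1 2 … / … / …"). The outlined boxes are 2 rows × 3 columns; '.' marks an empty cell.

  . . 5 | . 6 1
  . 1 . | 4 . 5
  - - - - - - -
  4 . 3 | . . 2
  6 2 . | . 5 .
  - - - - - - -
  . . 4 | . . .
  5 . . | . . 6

Step 1. [r5c6∈{3}] r5c6 has the single candidate 3, so r5c6=3.
Step 2. [r5c1∈{1,2}] col 1 places 1 nowhere but r5c1. So r5c1=1.
Step 3. [r5c5∈{2}] r5c5's peers cover all but 2 ⇒ r5c5=2.
Step 4. [r6c4∈{1}] r6c4 is down to just 1, so r6c4=1.
Step 5. [r2c5∈{3}] r2c5 is down to just 3, so r2c5=3.
Step 6. [r1c1∈{2,3}] across col 1, 3 lands solely at r1c1 ⇒ r1c1=3.
Step 7. [r2c3∈{2,6}] 6 has one home in row 2: r2c3, so r2c3=6.
Step 8. [r5c4∈{5}] nothing but 5 survives at r5c4, so r5c4=5.
Step 9. [r4c3∈{1}] r4c3 has the single candidate 1 ⇒ r4c3=1.
Step 10. [r5c2∈{6}] r5c2's peers cover all but 6, so r5c2=6.
Step 11. [r6c5∈{4}] nothing but 4 survives at r6c5, so r6c5=4.
Step 12. [r4c4∈{3}] r4c4 is down to just 3, so r4c4=3.
Step 13. [r3c5∈{1}] r3c5 has the single candidate 1. So r3c5=1.
Step 14. [r3c2∈{5}] r3c2 has the single candidate 5. So r3c2=5.
Step 15. [r3c4∈{6}] nothing but 6 survives at r3c4. So r3c4=6.
Step 16. [r2c1∈{2}] r2c1 has the single candidate 2 ⇒ r2c1=2.
Step 17. [r4c6∈{4}] r4c6's peers cover all but 4. So r4c6=4.
Step 18. [r6c2∈{3}] r6c2 is down to just 3. So r6c2=3.
Step 19. [r6c3∈{2}] nothing but 2 survives at r6c3, so r6c3=2.
Step 20. [r1c4∈{2}] r1c4's peers cover all but 2. So r1c4=2.
Step 21. [r1c2∈{4}] r1c2's peers cover all but 4. So r1c2=4.

Answer: 3 4 5 2 6 1 / 2 1 6 4 3 5 / 4 5 3 6 1 2 / 6 2 1 3 5 4 / 1 6 4 5 2 3 / 5 3 2 1 4 6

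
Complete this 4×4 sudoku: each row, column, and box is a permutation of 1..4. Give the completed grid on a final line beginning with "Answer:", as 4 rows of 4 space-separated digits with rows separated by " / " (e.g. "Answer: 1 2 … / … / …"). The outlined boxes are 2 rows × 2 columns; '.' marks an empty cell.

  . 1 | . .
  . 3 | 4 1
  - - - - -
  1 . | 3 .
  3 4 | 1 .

Step 1. [r1c3∈{2}] r1c3 is down to just 2, so r1c3=2.
Step 2. [r4c4∈{2}] r4c4 has the single candidate 2. So r4c4=2.
Step 3. [r3c2∈{2}] r3c2 is down to just 2 ⇒ r3c2=2.
Step 4. [r1c1∈{4}] r1c1 has the single candidate 4, so r1c1=4.
Step 5. [r1c4∈{3}] r1c4 has the single candidate 3 ⇒ r1c4=3.
Step 6. [r3c4∈{4}] only 4 remains possible at r3c4. So r3c4=4.
Step 7. [r2c1∈{2}] only 2 remains possible at r2c1. So r2c1=2.

Answer: 4 1 2 3 / 2 3 4 1 / 1 2 3 4 / 3 4 1 2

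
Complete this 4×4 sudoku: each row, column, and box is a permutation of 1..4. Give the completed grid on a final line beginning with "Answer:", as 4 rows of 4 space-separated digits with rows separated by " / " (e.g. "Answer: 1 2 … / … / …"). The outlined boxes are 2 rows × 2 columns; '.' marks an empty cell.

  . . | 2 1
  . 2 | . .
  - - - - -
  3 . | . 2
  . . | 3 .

Step 1. [r4c4∈{4}] nothing but 4 survives at r4c4, so r4c4=4.
Step 2. [r4c2∈{1}] nothing but 1 survives at r4c2 ⇒ r4c2=1.
Step 3. [r1c1∈{4}] only 4 remains possible at r1c1 ⇒ r1c1=4.
Step 4. [r3c3∈{1}] nothing but 1 survives at r3c3, so r3c3=1.
Step 5. [r4c1∈{2}] r4c1 is down to just 2 ⇒ r4c1=2.
Step 6. [r1c2∈{3}] r1c2 is down to just 3, so r1c2=3.
Step 7. [r2c3∈{4}] only 4 remains possible at r2c3. So r2c3=4.
Step 8. [r2c4∈{3}] only 3 remains possible at r2c4. So r2c4=3.
Step 9. [r2c1∈{1}] r2c1 has the single candidate 1, so r2c1=1.
Step 10. [r3c2∈{4}] r3c2 has the single candidate 4, so r3c2=4.

Answer: 4 3 2 1 / 1 2 4 3 / 3 4 1 2 / 2 1 3 4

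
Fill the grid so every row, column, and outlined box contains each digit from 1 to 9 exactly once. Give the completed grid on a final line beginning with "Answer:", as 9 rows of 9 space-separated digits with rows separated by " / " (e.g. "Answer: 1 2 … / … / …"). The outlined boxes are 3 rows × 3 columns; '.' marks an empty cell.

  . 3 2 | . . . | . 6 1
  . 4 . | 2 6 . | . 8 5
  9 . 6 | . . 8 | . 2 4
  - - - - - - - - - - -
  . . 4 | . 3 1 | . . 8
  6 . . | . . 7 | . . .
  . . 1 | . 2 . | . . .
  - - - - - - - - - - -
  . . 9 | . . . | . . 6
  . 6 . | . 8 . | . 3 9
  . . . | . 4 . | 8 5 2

Step 1. [r6c9∈{3,7}] r6c9 is the only open cell in col 9 admitting 7. So r6c9=7.
Step 2. [r7c8∈{1,4,7}] 7 has one home in col 8: r7c8, so r7c8=7.
Step 3. [r4c8∈{9}] r4c8's peers cover all but 9, so r4c8=9.
Step 4. [r2c3∈{7}] only 7 remains possible at r2c3. So r2c3=7.
Step 5. [r8c3∈{5}] only 5 remains possible at r8c3. So r8c3=5.
Step 6. [r6c8∈{4}] nothing but 4 survives at r6c8 ⇒ r6c8=4.
Step 7. [r9c3∈{3}] only 3 remains possible at r9c3 ⇒ r9c3=3.
Step 8. [r5c3∈{8}] nothing but 8 survives at r5c3, so r5c3=8.
Step 9. [r2c1∈{1}] r2c1's peers cover all but 1, so r2c1=1.
Step 10. [r3c2∈{5}] r3c2 is down to just 5. So r3c2=5.
Step 11. [r9c1∈{7}] nothing but 7 survives at r9c1 ⇒ r9c1=7.
Step 12. [r1c6∈{4,5,9}] 4 has one home in col 6: r1c6, so r1c6=4.
Step 13. [r6c2∈{9}] r6c2 has the single candidate 9 ⇒ r6c2=9.
Step 14. [r5c2∈{2}] only 2 remains possible at r5c2, so r5c2=2.
Step 15. [r4c1∈{5}] nothing but 5 survives at r4c1 ⇒ r4c1=5.
Step 16. [r4c4∈{6}] nothing but 6 survives at r4c4, so r4c4=6.
Step 17. [r6c6∈{5}] r6c6 has the single candidate 5, so r6c6=5.
Step 18. [r8c4∈{1,7}] 7 has one home in row 8: r8c4. So r8c4=7.
Step 19. [r8c7∈{1,4}] in row 8, 1 fits only at r8c7, so r8c7=1.
Step 20. [r8c1∈{2,4}] row 8 places 4 nowhere but r8c1, so r8c1=4.
Step 21. [r7c1∈{2,8}] across col 1, 2 lands solely at r7c1 ⇒ r7c1=2.
Step 22. [r7c6∈{3}] r7c6 has the single candidate 3, so r7c6=3.
Step 23. [r2c6∈{9}] r2c6 has the single candidate 9, so r2c6=9.
Step 24. [r2c7∈{3}] r2c7 has the single candidate 3 ⇒ r2c7=3.
Step 25. [r1c4∈{5}] r1c4 has the single candidate 5. So r1c4=5.
Step 26. [r7c4∈{1}] only 1 remains possible at r7c4. So r7c4=1.
Step 27. [r1c5∈{7}] r1c5 has the single candidate 7, so r1c5=7.
Step 28. [r5c4∈{4,9}] 4 has one home in row 5: r5c4. So r5c4=4.
Step 29. [r5c8∈{1}] nothing but 1 survives at r5c8, so r5c8=1.
Step 30. [r5c9∈{3}] nothing but 3 survives at r5c9, so r5c9=3.
Step 31. [r9c6∈{6}] only 6 remains possible at r9c6, so r9c6=6.
Step 32. [r6c7∈{6}] only 6 remains possible at r6c7. So r6c7=6.
Step 33. [r8c6∈{2}] only 2 remains possible at r8c6. So r8c6=2.
Step 34. [r3c4∈{3}] r3c4's peers cover all but 3 ⇒ r3c4=3.
Step 35. [r3c5∈{1}] r3c5's peers cover all but 1, so r3c5=1.
Step 36. [r9c4∈{9}] r9c4 is down to just 9 ⇒ r9c4=9.
Step 37. [r7c2∈{8}] r7c2 is down to just 8 ⇒ r7c2=8.
Step 38. [r1c7∈{9}] nothing but 9 survives at r1c7 ⇒ r1c7=9.
Step 39. [r5c7∈{5}] r5c7 is down to just 5, so r5c7=5.
Step 40. [r6c4∈{8}] r6c4's peers cover all but 8. So r6c4=8.
Step 41. [r7c7∈{4}] nothing but 4 survives at r7c7 ⇒ r7c7=4.
Step 42. [r6c1∈{3}] only 3 remains possible at r6c1. So r6c1=3.
Step 43. [r4c2∈{7}] only 7 remains possible at r4c2, so r4c2=7.
Step 44. [r4c7∈{2}] r4c7 is down to just 2, so r4c7=2.
Step 45. [r3c7∈{7}] only 7 remains possible at r3c7 ⇒ r3c7=7.
Step 46. [r5c5∈{9}] r5c5 is down to just 9, so r5c5=9.
Step 47. [r1c1∈{8}] only 8 remains possible at r1c1, so r1c1=8.
Step 48. [r7c5∈{5}] r7c5 has the single candidate 5. So r7c5=5.
Step 49. [r9c2∈{1}] r9c2 has the single candidate 1, so r9c2=1.

Answer: 8 3 2 5 7 4 9 6 1 / 1 4 7 2 6 9 3 8 5 / 9 5 6 3 1 8 7 2 4 / 5 7 4 6 3 1 2 9 8 / 6 2 8 4 9 7 5 1 3 / 3 9 1 8 2 5 6 4 7 / 2 8 9 1 5 3 4 7 6 / 4 6 5 7 8 2 1 3 9 / 7 1 3 9 4 6 8 5 2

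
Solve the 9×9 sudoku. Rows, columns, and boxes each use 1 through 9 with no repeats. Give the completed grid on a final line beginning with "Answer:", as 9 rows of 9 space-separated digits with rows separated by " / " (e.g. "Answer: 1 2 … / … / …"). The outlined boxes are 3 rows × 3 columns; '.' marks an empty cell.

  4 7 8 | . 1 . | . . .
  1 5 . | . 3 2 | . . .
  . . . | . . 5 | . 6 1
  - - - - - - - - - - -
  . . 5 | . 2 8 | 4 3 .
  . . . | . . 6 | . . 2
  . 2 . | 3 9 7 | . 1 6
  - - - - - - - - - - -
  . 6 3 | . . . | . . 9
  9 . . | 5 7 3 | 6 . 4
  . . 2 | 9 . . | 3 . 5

Step 1. [r5c3∈{1,4,7,9}] across col 3, 7 lands solely at r5c3, so r5c3=7.
Step 2. [r9c2∈{1,4,8}] box 7 places 4 nowhere but r9c2 ⇒ r9c2=4.
Step 3. [r7c7∈{1,2,7,8}] col 7 places 1 nowhere but r7c7. So r7c7=1.
Step 4. [r2c9∈{7,8}] 8 has one home in col 9: r2c9. So r2c9=8.
Step 5. [r6c1∈{8}] nothing but 8 survives at r6c1. So r6c1=8.
Step 6. [r7c4∈{2,4,8}] across col 4, 2 lands solely at r7c4. So r7c4=2.
Step 7. [r3c3∈{9}] r3c3 has the single candidate 9, so r3c3=9.
Step 8. [r2c8∈{4,7,9}] 4 has one home in col 8: r2c8 ⇒ r2c8=4.
Step 9. [r2c7∈{7,9}] row 2 places 9 nowhere but r2c7 ⇒ r2c7=9.
Step 10. [r6c7∈{5}] r6c7 has the single candidate 5 ⇒ r6c7=5.
Step 11. [r3c4∈{4,7,8}] across col 4, 8 lands solely at r3c4 ⇒ r3c4=8.
Step 12. [r4c4∈{1}] nothing but 1 survives at r4c4 ⇒ r4c4=1.
Step 13. [r5c2∈{1,3,9}] across row 5, 1 lands solely at r5c2 ⇒ r5c2=1.
Step 14. [r3c1∈{2,3}] in col 1, 2 fits only at r3c1, so r3c1=2.
Step 15. [r8c8∈{2,8}] r8c8 is the only open cell in row 8 admitting 2, so r8c8=2.
Step 16. [r3c5∈{4}] r3c5 is down to just 4, so r3c5=4.
Step 17. [r7c5∈{8}] r7c5 has the single candidate 8 ⇒ r7c5=8.
Step 18. [r9c1∈{7}] r9c1 has the single candidate 7, so r9c1=7.
Step 19. [r2c4∈{6,7}] r2c4 is the only open cell in row 2 admitting 7. So r2c4=7.
Step 20. [r5c7∈{8}] nothing but 8 survives at r5c7 ⇒ r5c7=8.
Step 21. [r2c3∈{6}] r2c3's peers cover all but 6, so r2c3=6.
Step 22. [r4c9∈{7}] r4c9 has the single candidate 7. So r4c9=7.
Step 23. [r7c8∈{7}] only 7 remains possible at r7c8. So r7c8=7.
Step 24. [r8c2∈{8}] nothing but 8 survives at r8c2 ⇒ r8c2=8.
Step 25. [r9c8∈{8}] only 8 remains possible at r9c8 ⇒ r9c8=8.
Step 26. [r5c1∈{3}] only 3 remains possible at r5c1. So r5c1=3.
Step 27. [r1c6∈{9}] only 9 remains possible at r1c6. So r1c6=9.
Step 28. [r5c8∈{9}] nothing but 9 survives at r5c8. So r5c8=9.
Step 29. [r9c6∈{1}] r9c6 is down to just 1, so r9c6=1.
Step 30. [r1c7∈{2}] r1c7 is down to just 2, so r1c7=2.
Step 31. [r3c7∈{7}] only 7 remains possible at r3c7, so r3c7=7.
Step 32. [r7c1∈{5}] r7c1 is down to just 5 ⇒ r7c1=5.
Step 33. [r7c6∈{4}] r7c6 has the single candidate 4 ⇒ r7c6=4.
Step 34. [r5c4∈{4}] only 4 remains possible at r5c4, so r5c4=4.
Step 35. [r1c9∈{3}] r1c9 has the single candidate 3 ⇒ r1c9=3.
Step 36. [r3c2∈{3}] nothing but 3 survives at r3c2 ⇒ r3c2=3.
Step 37. [r1c4∈{6}] only 6 remains possible at r1c4, so r1c4=6.
Step 38. [r4c2∈{9}] r4c2 is down to just 9, so r4c2=9.
Step 39. [r6c3∈{4}] r6c3's peers cover all but 4. So r6c3=4.
Step 40. [r4c1∈{6}] r4c1's peers cover all but 6, so r4c1=6.
Step 41. [r1c8∈{5}] r1c8 has the single candidate 5 ⇒ r1c8=5.
Step 42. [r8c3∈{1}] r8c3 is down to just 1. So r8c3=1.
Step 43. [r5c5∈{5}] only 5 remains possible at r5c5, so r5c5=5.
Step 44. [r9c5∈{6}] r9c5 has the single candidate 6. So r9c5=6.

Answer: 4 7 8 6 1 9 2 5 3 / 1 5 6 7 3 2 9 4 8 / 2 3 9 8 4 5 7 6 1 / 6 9 5 1 2 8 4 3 7 / 3 1 7 4 5 6 8 9 2 / 8 2 4 3 9 7 5 1 6 / 5 6 3 2 8 4 1 7 9 / 9 8 1 5 7 3 6 2 4 / 7 4 2 9 6 1 3 8 5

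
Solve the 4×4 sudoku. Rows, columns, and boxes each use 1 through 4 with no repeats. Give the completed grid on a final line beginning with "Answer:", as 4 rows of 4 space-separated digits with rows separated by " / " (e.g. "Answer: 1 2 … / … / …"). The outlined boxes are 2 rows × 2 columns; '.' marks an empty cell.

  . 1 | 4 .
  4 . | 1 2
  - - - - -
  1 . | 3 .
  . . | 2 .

Step 1. [r3c4∈{4}] nothing but 4 survives at r3c4, so r3c4=4.
Step 2. [r4c1∈{3}] r4c1 is down to just 3 ⇒ r4c1=3.
Step 3. [r2c2∈{3}] nothing but 3 survives at r2c2 ⇒ r2c2=3.
Step 4. [r1c4∈{3}] only 3 remains possible at r1c4, so r1c4=3.
Step 5. [r4c2∈{4}] nothing but 4 survives at r4c2, so r4c2=4.
Step 6. [r1c1∈{2}] only 2 remains possible at r1c1. So r1c1=2.
Step 7. [r3c2∈{2}] r3c2's peers cover all but 2 ⇒ r3c2=2.
Step 8. [r4c4∈{1}] nothing but 1 survives at r4c4 ⇒ r4c4=1.

Answer: 2 1 4 3 / 4 3 1 2 / 1 2 3 4 / 3 4 2 1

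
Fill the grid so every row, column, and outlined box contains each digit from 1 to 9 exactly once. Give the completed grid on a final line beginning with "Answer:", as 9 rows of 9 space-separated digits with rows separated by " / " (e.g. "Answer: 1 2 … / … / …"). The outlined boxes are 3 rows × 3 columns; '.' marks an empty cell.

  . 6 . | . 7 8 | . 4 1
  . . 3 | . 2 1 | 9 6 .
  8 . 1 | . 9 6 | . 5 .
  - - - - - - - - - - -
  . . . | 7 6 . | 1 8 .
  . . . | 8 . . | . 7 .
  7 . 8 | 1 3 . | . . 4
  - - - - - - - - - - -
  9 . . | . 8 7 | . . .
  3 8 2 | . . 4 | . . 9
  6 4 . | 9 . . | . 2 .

Step 1. [r7c3∈{5}] r7c3's peers cover all but 5 ⇒ r7c3=5.
Step 2. [r7c8∈{1,3}] col 8 places 3 nowhere but r7c8 ⇒ r7c8=3.
Step 3. [r6c7∈{2,5,6}] r6c7 is the only open cell in row 6 admitting 6 ⇒ r6c7=6.
Step 4. [r2c1∈{4,5}] box 1 places 4 nowhere but r2c1 ⇒ r2c1=4.
Step 5. [r8c7∈{5,7}] in row 8, 7 fits only at r8c7. So r8c7=7.
Step 6. [r5c1∈{1,2,5}] r5c1 is the only open cell in col 1 admitting 1. So r5c1=1.
Step 7. [r2c4∈{5}] nothing but 5 survives at r2c4. So r2c4=5.
Step 8. [r8c5∈{1,5}] 5 has one home in row 8: r8c5. So r8c5=5.
Step 9. [r1c3∈{9}] only 9 remains possible at r1c3 ⇒ r1c3=9.
Step 10. [r1c4∈{3}] nothing but 3 survives at r1c4. So r1c4=3.
Step 11. [r1c7∈{2}] only 2 remains possible at r1c7. So r1c7=2.
Step 12. [r4c1∈{2,5}] in col 1, 2 fits only at r4c1, so r4c1=2.
Step 13. [r5c9∈{2,3,5}] r5c9 is the only open cell in col 9 admitting 2, so r5c9=2.
Step 14. [r2c9∈{7,8}] row 2 places 8 nowhere but r2c9. So r2c9=8.
Step 15. [r6c8∈{9}] r6c8 has the single candidate 9, so r6c8=9.
Step 16. [r6c2∈{5}] only 5 remains possible at r6c2, so r6c2=5.
Step 17. [r3c9∈{3,7}] 7 has one home in col 9: r3c9. So r3c9=7.
Step 18. [r4c9∈{3,5}] 3 has one home in col 9: r4c9 ⇒ r4c9=3.
Step 19. [r5c7∈{5}] r5c7 has the single candidate 5, so r5c7=5.
Step 20. [r4c2∈{9}] r4c2 is down to just 9 ⇒ r4c2=9.
Step 21. [r7c9∈{6}] nothing but 6 survives at r7c9, so r7c9=6.
Step 22. [r5c3∈{4,6}] in row 5, 6 fits only at r5c3, so r5c3=6.
Step 23. [r9c7∈{8}] r9c7 is down to just 8 ⇒ r9c7=8.
Step 24. [r7c4∈{2}] r7c4's peers cover all but 2 ⇒ r7c4=2.
Step 25. [r9c5∈{1}] r9c5's peers cover all but 1. So r9c5=1.
Step 26. [r2c2∈{7}] only 7 remains possible at r2c2, so r2c2=7.
Step 27. [r3c4∈{4}] r3c4 has the single candidate 4. So r3c4=4.
Step 28. [r8c4∈{6}] r8c4 is down to just 6, so r8c4=6.
Step 29. [r9c9∈{5}] r9c9 has the single candidate 5. So r9c9=5.
Step 30. [r3c2∈{2}] r3c2 has the single candidate 2 ⇒ r3c2=2.
Step 31. [r5c5∈{4}] r5c5 has the single candidate 4 ⇒ r5c5=4.
Step 32. [r4c3∈{4}] r4c3's peers cover all but 4, so r4c3=4.
Step 33. [r6c6∈{2}] only 2 remains possible at r6c6, so r6c6=2.
Step 34. [r7c7∈{4}] r7c7 has the single candidate 4. So r7c7=4.
Step 35. [r9c6∈{3}] nothing but 3 survives at r9c6. So r9c6=3.
Step 36. [r5c2∈{3}] nothing but 3 survives at r5c2. So r5c2=3.
Step 37. [r9c3∈{7}] r9c3 is down to just 7 ⇒ r9c3=7.
Step 38. [r3c7∈{3}] r3c7 has the single candidate 3 ⇒ r3c7=3.
Step 39. [r7c2∈{1}] r7c2 is down to just 1, so r7c2=1.
Step 40. [r8c8∈{1}] r8c8 is down to just 1, so r8c8=1.
Step 41. [r1c1∈{5}] r1c1 is down to just 5 ⇒ r1c1=5.
Step 42. [r5c6∈{9}] only 9 remains possible at r5c6 ⇒ r5c6=9.
Step 43. [r4c6∈{5}] r4c6 is down to just 5. So r4c6=5.

Answer: 5 6 9 3 7 8 2 4 1 / 4 7 3 5 2 1 9 6 8 / 8 2 1 4 9 6 3 5 7 / 2 9 4 7 6 5 1 8 3 / 1 3 6 8 4 9 5 7 2 / 7 5 8 1 3 2 6 9 4 / 9 1 5 2 8 7 4 3 6 / 3 8 2 6 5 4 7 1 9 / 6 4 7 9 1 3 8 2 5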